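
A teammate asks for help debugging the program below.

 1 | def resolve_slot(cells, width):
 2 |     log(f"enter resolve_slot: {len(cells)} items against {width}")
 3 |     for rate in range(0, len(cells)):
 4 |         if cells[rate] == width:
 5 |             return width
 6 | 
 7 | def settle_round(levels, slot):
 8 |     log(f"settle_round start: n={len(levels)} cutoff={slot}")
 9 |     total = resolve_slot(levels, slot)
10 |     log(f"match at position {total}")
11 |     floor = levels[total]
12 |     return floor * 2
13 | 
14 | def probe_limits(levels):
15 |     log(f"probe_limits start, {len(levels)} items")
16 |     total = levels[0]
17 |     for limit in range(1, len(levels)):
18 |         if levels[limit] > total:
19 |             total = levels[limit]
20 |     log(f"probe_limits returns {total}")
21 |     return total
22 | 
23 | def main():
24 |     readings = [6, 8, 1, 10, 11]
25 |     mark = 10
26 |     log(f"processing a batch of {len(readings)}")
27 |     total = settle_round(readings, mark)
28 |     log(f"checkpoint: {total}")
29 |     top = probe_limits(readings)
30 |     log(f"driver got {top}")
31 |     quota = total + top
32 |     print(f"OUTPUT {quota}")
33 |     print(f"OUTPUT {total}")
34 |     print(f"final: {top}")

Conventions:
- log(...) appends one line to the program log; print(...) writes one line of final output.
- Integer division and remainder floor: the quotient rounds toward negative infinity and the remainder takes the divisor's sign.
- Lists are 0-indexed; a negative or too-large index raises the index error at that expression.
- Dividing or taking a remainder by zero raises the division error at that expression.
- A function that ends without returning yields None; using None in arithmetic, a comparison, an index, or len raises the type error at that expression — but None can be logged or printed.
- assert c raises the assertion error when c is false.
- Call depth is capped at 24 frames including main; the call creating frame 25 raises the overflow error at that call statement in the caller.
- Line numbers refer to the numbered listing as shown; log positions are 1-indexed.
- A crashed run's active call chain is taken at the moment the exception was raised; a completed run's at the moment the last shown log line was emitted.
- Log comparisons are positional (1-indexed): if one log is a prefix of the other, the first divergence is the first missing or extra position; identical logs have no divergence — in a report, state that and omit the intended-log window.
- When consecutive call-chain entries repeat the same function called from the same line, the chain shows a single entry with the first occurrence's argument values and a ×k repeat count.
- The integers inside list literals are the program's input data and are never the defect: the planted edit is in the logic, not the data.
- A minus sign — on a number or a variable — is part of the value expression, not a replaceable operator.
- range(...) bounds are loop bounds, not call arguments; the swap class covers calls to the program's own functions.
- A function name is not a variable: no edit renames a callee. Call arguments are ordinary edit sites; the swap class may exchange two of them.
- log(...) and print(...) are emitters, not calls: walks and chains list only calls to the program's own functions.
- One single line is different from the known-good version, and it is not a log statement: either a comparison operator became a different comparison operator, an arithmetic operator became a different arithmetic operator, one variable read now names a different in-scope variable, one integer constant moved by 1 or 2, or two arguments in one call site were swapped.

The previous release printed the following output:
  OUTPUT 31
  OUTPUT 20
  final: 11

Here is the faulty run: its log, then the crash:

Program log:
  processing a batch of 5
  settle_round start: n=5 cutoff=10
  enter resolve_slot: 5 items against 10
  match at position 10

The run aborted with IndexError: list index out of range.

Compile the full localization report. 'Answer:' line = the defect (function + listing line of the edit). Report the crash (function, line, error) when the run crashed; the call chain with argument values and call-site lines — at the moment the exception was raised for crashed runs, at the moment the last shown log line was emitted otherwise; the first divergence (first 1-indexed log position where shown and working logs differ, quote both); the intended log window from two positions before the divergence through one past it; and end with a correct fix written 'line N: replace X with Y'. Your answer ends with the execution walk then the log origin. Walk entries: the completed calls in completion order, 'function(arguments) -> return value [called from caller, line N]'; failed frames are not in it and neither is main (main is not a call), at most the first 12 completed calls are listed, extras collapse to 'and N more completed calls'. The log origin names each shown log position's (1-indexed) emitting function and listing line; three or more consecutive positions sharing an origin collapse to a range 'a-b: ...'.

Answer: the defect is in resolve_slot at line 5.
Key observation: Everything matches until log position 4, which reads 'match at position 10' in place of 'match at position 3'.
Crash: settle_round, line 11, IndexError.
Call chain: main -> settle_round([6, 8, 1, 10, 11], 10) (called at line 27).
First divergence: at position 4 the run shows 'match at position 10' where the working version logs 'match at position 3'.
Intended log window:
  2: settle_round start: n=5 cutoff=10
  3: enter resolve_slot: 5 items against 10
  4: match at position 3
  5: checkpoint: 20
Execution walk:
  resolve_slot([6, 8, 1, 10, 11], 10) -> 10  [called from settle_round, line 9]
Log line origins:
  1: emitted by main (line 26)
  2: emitted by settle_round (line 8)
  3: emitted by resolve_slot (line 2)
  4: emitted by settle_round (line 10)
A correct fix: line 5: replace `width` with `rate`.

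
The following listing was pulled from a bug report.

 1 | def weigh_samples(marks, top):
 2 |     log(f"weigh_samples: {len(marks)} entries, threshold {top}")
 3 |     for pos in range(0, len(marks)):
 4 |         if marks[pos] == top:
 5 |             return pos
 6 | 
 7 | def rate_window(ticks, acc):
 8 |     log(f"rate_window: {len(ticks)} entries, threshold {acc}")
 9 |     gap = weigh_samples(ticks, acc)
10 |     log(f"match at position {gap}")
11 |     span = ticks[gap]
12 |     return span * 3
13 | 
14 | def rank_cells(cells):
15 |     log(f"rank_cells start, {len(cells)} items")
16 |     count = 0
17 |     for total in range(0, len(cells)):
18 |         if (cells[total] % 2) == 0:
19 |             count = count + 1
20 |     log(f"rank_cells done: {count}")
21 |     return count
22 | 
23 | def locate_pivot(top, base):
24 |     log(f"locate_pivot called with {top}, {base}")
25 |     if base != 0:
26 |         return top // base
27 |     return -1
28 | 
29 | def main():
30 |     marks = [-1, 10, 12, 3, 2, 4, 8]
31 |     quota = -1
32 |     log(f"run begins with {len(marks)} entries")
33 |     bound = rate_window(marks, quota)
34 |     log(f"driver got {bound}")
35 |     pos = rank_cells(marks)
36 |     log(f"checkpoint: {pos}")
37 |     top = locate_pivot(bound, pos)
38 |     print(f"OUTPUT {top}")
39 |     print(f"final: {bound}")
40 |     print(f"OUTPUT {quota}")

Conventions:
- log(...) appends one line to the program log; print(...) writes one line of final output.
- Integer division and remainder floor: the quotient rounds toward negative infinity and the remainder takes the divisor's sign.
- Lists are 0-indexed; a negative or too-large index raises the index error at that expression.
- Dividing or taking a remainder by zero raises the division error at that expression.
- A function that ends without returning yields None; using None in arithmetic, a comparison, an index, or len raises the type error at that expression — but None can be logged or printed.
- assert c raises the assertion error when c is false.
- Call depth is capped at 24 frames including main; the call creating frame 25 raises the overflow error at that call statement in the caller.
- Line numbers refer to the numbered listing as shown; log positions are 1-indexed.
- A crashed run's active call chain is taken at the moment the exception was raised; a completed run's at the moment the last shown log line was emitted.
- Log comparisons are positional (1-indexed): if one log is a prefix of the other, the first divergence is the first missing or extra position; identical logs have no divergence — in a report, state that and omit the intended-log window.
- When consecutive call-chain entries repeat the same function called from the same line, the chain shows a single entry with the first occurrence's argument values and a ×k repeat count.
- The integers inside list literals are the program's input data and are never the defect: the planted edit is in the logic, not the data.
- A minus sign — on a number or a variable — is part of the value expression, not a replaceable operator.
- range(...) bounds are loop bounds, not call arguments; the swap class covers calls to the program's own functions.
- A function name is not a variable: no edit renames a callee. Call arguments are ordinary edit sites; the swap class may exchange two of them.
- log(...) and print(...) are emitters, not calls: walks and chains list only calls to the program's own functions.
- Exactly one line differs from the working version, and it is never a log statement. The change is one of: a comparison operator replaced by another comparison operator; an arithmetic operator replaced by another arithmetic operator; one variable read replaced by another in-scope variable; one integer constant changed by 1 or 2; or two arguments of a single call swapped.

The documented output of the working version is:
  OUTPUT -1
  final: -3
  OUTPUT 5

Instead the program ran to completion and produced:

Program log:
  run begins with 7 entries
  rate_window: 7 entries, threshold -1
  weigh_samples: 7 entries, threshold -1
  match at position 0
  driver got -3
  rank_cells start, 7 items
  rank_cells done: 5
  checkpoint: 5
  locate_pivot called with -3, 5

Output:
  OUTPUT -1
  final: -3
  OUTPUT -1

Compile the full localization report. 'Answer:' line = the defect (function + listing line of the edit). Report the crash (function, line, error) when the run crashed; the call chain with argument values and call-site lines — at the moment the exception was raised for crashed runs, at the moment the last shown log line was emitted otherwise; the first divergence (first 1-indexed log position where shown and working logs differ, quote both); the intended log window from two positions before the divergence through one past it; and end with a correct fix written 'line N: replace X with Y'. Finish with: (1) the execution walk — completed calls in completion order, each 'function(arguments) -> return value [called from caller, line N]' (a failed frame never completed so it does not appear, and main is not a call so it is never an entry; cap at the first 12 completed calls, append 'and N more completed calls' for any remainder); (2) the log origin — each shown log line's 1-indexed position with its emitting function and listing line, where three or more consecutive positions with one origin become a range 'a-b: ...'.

Answer: the defect is in main at line 40.
Core observation: Every logged value matches the working version; the printed result is what differs.
Call chain: main -> locate_pivot(-3, 5) (called at line 37).
First divergence: none — the logs agree in full.
Execution walk:
  weigh_samples([-1, 10, 12, 3, 2, 4, 8], -1) -> 0  [called from rate_window, line 9]
  rate_window([-1, 10, 12, 3, 2, 4, 8], -1) -> -3  [called from main, line 33]
  rank_cells([-1, 10, 12, 3, 2, 4, 8]) -> 5  [called from main, line 35]
  locate_pivot(-3, 5) -> -1  [called from main, line 37]
Log origins:
  1: logged in main at line 32
  2: logged in rate_window at line 8
  3: logged in weigh_samples at line 2
  4: logged in rate_window at line 10
  5: logged in main at line 34
  6: logged in rank_cells at line 15
  7: logged in rank_cells at line 20
  8: logged in main at line 36
  9: logged in locate_pivot at line 24
A correct fix: line 40: replace `quota` with `pos`.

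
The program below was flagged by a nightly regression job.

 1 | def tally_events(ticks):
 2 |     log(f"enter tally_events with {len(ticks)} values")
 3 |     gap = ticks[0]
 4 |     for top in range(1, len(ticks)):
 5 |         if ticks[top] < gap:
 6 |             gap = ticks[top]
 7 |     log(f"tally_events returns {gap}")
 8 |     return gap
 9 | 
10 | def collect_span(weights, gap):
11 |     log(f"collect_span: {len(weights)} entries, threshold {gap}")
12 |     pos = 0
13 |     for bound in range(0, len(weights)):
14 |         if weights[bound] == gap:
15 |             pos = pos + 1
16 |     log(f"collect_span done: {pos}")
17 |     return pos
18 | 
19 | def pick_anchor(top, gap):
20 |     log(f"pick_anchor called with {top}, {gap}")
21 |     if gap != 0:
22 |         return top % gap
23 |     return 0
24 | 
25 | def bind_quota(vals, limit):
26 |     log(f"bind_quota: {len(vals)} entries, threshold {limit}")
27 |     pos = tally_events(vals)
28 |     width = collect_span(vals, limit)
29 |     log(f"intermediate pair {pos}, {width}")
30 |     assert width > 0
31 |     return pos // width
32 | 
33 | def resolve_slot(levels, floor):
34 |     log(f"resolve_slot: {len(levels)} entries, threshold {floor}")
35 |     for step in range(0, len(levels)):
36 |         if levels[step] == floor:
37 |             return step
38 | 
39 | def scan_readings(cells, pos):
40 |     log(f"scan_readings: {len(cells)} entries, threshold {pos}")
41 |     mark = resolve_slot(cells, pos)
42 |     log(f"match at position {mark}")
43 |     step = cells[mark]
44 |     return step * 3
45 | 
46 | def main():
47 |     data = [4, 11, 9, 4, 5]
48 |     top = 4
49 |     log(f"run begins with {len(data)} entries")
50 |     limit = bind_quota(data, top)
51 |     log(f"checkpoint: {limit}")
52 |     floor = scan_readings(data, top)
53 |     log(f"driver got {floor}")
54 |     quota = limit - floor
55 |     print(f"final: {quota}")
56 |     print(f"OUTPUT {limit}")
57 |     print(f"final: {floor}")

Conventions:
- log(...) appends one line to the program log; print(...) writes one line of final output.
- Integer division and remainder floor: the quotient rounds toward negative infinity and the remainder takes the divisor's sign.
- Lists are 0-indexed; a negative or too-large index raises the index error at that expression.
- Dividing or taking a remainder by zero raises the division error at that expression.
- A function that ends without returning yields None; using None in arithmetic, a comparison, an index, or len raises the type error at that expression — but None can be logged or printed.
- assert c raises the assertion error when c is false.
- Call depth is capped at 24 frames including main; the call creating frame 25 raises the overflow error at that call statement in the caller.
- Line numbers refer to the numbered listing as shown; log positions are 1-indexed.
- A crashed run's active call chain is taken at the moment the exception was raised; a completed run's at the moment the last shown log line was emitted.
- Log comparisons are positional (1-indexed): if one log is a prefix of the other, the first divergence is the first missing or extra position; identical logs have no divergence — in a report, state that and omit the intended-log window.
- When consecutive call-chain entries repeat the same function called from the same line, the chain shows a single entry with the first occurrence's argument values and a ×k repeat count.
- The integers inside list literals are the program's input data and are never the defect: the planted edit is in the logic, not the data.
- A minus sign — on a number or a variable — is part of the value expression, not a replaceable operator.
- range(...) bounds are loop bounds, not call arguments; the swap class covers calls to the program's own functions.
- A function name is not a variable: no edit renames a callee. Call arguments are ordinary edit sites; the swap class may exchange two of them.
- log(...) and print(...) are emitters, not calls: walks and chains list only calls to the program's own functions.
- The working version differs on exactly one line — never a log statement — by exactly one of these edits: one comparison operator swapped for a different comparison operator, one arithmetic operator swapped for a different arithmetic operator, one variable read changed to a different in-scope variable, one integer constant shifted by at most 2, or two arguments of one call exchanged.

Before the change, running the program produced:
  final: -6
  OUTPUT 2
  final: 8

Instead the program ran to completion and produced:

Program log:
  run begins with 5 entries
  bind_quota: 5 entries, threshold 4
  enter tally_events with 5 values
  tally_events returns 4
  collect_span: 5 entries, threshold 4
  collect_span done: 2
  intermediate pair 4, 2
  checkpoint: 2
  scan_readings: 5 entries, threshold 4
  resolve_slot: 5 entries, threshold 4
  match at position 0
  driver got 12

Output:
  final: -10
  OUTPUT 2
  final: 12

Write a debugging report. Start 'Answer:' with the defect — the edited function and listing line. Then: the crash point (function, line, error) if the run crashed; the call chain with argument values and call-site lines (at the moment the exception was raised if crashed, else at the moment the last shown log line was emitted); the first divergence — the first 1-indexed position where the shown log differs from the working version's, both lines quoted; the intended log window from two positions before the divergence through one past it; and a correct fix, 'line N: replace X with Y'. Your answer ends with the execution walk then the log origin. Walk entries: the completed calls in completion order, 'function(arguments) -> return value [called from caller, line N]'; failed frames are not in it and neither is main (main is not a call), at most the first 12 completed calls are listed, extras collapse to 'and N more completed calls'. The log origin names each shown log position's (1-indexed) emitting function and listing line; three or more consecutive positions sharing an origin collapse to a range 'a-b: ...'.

Answer: the defect is in scan_readings at line 44.
Key observation: Everything matches until log position 12, which reads 'driver got 12' in place of 'driver got 8'.
Call chain: main.
First divergence: at position 12 the run shows 'driver got 12' where the working version logs 'driver got 8'.
Intended log window:
  10: resolve_slot: 5 entries, threshold 4
  11: match at position 0
  12: driver got 8
Execution walk:
  tally_events([4, 11, 9, 4, 5]) -> 4  [called from bind_quota, line 27]
  collect_span([4, 11, 9, 4, 5], 4) -> 2  [called from bind_quota, line 28]
  bind_quota([4, 11, 9, 4, 5], 4) -> 2  [called from main, line 50]
  resolve_slot([4, 11, 9, 4, 5], 4) -> 0  [called from scan_readings, line 41]
  scan_readings([4, 11, 9, 4, 5], 4) -> 12  [called from main, line 52]
Log origins:
  1 — main, line 49
  2 — bind_quota, line 26
  3 — tally_events, line 2
  4 — tally_events, line 7
  5 — collect_span, line 11
  6 — collect_span, line 16
  7 — bind_quota, line 29
  8 — main, line 51
  9 — scan_readings, line 40
  10 — resolve_slot, line 34
  11 — scan_readings, line 42
  12 — main, line 53
A correct fix: line 44: replace `3` with `2`.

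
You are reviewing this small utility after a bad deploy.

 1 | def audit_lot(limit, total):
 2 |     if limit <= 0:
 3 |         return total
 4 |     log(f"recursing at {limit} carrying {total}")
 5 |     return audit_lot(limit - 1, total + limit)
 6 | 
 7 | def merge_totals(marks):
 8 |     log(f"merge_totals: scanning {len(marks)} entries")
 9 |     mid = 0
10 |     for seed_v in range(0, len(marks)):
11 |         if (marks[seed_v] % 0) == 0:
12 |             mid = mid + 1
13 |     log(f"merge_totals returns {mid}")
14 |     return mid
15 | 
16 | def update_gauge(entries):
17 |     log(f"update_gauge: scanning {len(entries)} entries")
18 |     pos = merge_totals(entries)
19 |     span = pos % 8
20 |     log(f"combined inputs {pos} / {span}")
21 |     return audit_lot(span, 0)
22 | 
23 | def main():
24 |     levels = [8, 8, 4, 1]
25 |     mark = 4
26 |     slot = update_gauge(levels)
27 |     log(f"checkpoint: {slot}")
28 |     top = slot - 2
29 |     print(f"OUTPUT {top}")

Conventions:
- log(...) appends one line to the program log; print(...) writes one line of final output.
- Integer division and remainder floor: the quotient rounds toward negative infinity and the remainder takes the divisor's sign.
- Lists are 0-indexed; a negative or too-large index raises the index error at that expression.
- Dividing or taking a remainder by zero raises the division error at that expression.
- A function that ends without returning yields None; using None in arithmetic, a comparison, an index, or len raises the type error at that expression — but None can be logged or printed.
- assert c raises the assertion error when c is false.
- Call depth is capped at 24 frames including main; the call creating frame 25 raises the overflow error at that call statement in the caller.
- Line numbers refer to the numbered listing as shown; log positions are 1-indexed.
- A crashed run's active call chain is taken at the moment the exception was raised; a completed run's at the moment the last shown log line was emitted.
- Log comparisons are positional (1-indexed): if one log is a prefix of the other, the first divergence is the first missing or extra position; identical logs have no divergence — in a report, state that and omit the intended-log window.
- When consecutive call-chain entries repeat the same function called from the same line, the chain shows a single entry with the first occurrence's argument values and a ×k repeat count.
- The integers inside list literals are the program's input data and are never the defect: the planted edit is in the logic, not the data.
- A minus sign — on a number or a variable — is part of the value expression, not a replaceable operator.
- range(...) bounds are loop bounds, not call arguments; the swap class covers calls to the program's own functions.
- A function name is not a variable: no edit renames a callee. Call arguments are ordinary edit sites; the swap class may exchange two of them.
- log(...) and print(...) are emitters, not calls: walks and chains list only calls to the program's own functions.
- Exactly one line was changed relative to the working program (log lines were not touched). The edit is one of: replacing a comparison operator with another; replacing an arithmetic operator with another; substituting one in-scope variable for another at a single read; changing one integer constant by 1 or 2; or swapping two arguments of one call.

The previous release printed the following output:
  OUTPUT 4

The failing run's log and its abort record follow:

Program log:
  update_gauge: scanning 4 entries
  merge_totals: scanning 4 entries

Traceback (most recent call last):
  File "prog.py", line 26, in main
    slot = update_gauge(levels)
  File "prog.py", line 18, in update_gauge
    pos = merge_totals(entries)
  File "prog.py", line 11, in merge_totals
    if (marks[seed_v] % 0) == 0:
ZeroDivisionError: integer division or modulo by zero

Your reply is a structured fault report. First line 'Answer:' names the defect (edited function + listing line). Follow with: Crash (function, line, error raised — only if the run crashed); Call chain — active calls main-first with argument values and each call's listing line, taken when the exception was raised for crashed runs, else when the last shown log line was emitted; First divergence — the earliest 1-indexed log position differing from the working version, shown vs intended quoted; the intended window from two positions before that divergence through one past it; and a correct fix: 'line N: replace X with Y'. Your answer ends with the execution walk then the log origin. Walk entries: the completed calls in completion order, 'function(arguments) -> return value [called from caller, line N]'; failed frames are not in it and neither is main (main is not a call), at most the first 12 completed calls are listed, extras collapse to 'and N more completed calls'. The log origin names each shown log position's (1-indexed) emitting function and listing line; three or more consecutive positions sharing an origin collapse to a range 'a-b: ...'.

Answer: the defect is in merge_totals at line 11.
Key fact: The log ends early — 2 lines, where the working version next logs 'merge_totals returns 3'.
Crash: merge_totals, line 11, ZeroDivisionError.
Call chain: main -> update_gauge([8, 8, 4, 1]) (called at line 26) -> merge_totals([8, 8, 4, 1]) (called at line 18).
First divergence: position 3 — the faulty run's log ends after 2 lines; the working version continues with 'merge_totals returns 3'.
Intended log window:
  1: update_gauge: scanning 4 entries
  2: merge_totals: scanning 4 entries
  3: merge_totals returns 3
  4: combined inputs 3 / 3
Execution walk:
  (no call completed)
Log origins:
  1 — update_gauge, line 17
  2 — merge_totals, line 8
A correct fix: line 11: replace `marks[seed_v] % 0` with `marks[seed_v] % 2`.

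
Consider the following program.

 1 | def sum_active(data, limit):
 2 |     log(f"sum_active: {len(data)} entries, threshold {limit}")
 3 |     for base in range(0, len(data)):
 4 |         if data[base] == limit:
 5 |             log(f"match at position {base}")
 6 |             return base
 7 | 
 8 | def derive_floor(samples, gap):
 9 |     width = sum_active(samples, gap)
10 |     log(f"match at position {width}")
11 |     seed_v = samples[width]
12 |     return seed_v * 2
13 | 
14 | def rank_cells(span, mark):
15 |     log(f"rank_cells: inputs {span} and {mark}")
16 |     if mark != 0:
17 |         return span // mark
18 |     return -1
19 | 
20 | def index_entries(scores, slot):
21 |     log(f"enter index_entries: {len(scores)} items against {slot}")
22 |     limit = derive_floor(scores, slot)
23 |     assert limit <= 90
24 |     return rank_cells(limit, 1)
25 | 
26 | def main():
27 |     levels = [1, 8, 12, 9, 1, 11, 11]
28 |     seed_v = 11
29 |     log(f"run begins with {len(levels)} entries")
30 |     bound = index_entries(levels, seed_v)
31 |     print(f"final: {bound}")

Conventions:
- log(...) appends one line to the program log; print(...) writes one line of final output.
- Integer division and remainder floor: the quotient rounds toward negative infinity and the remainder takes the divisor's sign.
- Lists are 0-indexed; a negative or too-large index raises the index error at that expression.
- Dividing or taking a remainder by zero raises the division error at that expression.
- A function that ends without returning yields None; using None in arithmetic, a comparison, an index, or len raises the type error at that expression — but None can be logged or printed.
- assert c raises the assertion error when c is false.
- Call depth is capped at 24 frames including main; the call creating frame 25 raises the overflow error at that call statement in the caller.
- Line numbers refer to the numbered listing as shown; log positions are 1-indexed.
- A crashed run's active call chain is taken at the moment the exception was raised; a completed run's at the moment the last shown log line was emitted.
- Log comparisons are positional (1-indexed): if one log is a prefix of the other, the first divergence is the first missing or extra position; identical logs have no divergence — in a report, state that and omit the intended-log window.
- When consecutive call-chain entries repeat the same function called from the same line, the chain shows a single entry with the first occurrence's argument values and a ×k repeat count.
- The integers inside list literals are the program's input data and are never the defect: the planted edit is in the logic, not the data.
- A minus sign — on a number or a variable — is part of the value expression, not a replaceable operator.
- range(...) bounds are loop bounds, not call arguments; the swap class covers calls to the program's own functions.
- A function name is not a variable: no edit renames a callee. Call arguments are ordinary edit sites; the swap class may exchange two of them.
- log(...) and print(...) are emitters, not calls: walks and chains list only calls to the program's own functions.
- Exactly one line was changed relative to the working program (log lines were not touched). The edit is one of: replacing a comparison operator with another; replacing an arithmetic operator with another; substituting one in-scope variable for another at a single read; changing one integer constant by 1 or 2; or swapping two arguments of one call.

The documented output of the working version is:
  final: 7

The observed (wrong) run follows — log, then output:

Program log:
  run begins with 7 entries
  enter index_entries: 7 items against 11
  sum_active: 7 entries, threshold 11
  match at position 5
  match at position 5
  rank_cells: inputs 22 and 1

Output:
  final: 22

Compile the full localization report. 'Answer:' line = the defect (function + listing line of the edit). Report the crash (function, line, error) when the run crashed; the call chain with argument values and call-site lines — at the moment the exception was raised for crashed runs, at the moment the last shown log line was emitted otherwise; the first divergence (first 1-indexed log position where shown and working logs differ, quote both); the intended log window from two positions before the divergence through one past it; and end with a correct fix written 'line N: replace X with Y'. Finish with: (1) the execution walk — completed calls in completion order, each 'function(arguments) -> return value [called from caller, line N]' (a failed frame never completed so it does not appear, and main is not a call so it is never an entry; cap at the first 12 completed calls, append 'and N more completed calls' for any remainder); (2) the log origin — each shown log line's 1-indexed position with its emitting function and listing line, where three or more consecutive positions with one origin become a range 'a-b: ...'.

Answer: the defect is in index_entries at line 24.
Key fact: Log line 6 is where behavior first shows: 'rank_cells: inputs 22 and 1' appears instead of 'rank_cells: inputs 22 and 3'.
Call chain: main -> index_entries([1, 8, 12, 9, 1, 11, 11], 11) (called at line 30) -> rank_cells(22, 1) (called at line 24).
First divergence: position 6; shown 'rank_cells: inputs 22 and 1' vs intended 'rank_cells: inputs 22 and 3'.
Intended log window:
  4: match at position 5
  5: match at position 5
  6: rank_cells: inputs 22 and 3
Execution walk:
  sum_active([1, 8, 12, 9, 1, 11, 11], 11) -> 5  [called from derive_floor, line 9]
  derive_floor([1, 8, 12, 9, 1, 11, 11], 11) -> 22  [called from index_entries, line 22]
  rank_cells(22, 1) -> 22  [called from index_entries, line 24]
  index_entries([1, 8, 12, 9, 1, 11, 11], 11) -> 22  [called from main, line 30]
Log origins:
  1: logged in main at line 29
  2: logged in index_entries at line 21
  3: logged in sum_active at line 2
  4: logged in sum_active at line 5
  5: logged in derive_floor at line 10
  6: logged in rank_cells at line 15
A correct fix: line 24: replace `1` with `3`.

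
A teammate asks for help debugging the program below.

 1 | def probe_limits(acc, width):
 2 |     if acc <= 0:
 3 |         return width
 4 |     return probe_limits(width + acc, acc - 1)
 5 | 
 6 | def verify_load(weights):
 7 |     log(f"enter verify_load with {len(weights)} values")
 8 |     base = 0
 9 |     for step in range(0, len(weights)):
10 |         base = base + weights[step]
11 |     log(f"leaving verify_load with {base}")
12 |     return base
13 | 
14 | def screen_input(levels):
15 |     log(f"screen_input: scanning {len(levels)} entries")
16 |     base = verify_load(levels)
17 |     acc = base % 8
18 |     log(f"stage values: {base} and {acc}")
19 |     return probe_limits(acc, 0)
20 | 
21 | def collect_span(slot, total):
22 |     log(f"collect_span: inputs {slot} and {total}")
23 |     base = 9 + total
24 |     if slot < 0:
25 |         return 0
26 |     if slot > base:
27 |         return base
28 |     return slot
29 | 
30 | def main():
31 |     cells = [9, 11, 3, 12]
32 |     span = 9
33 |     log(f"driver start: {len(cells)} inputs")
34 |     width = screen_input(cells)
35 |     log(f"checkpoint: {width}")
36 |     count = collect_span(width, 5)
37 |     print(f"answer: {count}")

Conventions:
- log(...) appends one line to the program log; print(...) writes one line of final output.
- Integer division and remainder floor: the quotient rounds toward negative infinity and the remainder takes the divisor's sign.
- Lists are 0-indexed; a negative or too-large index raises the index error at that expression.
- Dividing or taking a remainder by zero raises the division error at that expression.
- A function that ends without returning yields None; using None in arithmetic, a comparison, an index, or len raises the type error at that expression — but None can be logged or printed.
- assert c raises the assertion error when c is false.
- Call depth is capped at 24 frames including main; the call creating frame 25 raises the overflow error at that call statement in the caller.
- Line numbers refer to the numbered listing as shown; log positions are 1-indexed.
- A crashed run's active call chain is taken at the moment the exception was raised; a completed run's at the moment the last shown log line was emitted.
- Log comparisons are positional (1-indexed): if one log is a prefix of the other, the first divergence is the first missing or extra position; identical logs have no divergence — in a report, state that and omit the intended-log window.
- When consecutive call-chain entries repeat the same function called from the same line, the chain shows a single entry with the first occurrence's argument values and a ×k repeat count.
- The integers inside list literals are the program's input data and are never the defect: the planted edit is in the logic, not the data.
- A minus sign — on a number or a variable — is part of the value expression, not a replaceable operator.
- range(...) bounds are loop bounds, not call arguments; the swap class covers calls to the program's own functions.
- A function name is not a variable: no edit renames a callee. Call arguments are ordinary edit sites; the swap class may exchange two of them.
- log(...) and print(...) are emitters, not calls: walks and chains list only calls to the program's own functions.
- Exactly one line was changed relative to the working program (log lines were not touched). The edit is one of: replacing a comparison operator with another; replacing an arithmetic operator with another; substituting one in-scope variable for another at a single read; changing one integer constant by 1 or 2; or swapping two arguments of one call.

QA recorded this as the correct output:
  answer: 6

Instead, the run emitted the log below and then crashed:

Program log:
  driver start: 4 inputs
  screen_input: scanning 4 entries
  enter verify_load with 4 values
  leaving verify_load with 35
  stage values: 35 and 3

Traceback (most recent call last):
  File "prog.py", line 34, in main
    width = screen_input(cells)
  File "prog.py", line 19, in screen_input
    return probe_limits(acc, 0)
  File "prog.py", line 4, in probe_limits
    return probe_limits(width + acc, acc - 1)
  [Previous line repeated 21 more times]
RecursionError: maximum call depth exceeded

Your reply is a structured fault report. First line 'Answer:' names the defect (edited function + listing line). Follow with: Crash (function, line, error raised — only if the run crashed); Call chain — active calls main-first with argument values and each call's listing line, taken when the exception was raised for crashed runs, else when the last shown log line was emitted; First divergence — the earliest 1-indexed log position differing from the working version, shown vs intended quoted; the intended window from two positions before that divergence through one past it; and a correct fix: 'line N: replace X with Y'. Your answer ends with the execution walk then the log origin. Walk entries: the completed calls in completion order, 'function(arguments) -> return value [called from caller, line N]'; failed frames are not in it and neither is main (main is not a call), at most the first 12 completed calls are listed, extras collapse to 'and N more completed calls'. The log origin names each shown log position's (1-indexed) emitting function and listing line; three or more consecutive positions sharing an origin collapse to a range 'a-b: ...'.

Answer: the defect is in probe_limits at line 4.
Key observation: The faulty run's log stops after 5 lines; the working version's next line would be 'checkpoint: 6'.
Crash: probe_limits, line 4, RecursionError.
Call chain: main -> screen_input([9, 11, 3, 12]) (called at line 34) -> probe_limits(3, 0) (called at line 19) -> probe_limits(3, 2) (called at line 4) ×21.
First divergence: position 6 — after 5 matching lines the faulty run goes silent; intended next line 'checkpoint: 6'.
Intended log window:
  4: leaving verify_load with 35
  5: stage values: 35 and 3
  6: checkpoint: 6
  7: collect_span: inputs 6 and 5
Execution walk:
  verify_load([9, 11, 3, 12]) -> 35  [called from screen_input, line 16]
Log origin:
  1: logged in main at line 33
  2: logged in screen_input at line 15
  3: logged in verify_load at line 7
  4: logged in verify_load at line 11
  5: logged in screen_input at line 18
A correct fix: line 4: replace `probe_limits(width + acc, acc - 1)` with `probe_limits(acc - 1, width + acc)`.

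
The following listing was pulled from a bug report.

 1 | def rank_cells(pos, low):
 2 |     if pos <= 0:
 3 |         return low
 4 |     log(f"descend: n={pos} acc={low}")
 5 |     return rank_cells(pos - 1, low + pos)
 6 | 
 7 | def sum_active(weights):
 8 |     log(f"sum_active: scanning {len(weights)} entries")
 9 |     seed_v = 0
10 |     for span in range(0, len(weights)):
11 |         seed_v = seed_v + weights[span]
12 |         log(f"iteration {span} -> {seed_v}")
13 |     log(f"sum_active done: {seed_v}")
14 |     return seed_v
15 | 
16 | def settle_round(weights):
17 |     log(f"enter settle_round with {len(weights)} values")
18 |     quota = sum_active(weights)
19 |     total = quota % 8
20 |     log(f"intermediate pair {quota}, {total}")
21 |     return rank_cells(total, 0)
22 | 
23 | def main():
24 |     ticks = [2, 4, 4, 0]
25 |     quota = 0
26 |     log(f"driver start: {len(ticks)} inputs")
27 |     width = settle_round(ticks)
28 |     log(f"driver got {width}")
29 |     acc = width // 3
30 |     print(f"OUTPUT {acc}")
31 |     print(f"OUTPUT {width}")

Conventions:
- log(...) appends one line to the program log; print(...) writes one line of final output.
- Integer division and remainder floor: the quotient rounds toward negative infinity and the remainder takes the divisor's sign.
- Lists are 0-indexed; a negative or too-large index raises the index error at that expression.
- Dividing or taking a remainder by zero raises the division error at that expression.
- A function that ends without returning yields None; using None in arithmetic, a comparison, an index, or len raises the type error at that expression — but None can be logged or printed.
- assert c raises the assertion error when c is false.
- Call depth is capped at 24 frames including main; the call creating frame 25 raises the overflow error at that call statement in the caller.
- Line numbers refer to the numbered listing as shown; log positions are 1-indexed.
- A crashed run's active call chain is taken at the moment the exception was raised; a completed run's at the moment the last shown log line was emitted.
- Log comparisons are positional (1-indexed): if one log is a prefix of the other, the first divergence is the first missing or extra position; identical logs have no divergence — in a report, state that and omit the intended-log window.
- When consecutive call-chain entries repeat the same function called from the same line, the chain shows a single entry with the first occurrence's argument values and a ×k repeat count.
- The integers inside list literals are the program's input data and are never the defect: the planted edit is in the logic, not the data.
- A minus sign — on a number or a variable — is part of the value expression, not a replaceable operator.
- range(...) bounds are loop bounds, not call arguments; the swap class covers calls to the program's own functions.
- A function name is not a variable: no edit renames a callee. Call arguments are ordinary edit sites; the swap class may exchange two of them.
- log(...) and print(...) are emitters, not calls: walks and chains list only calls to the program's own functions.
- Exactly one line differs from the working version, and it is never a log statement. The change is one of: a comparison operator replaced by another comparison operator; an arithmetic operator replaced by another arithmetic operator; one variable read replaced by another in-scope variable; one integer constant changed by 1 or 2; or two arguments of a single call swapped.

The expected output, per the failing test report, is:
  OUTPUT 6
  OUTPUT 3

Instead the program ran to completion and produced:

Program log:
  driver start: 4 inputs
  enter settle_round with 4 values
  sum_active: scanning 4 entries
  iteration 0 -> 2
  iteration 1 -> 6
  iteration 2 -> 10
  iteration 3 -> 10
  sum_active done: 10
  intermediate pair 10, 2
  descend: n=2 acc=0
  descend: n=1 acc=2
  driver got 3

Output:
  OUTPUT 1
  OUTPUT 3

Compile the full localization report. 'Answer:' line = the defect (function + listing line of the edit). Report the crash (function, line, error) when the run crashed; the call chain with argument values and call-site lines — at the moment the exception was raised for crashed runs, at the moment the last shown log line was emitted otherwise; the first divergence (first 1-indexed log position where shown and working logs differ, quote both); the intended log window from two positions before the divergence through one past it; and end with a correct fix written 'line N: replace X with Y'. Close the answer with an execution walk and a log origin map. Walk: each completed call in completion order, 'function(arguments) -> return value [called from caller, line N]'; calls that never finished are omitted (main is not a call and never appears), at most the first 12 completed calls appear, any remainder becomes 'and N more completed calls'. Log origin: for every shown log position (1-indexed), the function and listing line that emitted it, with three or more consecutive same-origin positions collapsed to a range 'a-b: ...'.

Answer: the defect is in main at line 29.
The tell: Every logged value matches the working version; the printed result is what differs.
Call chain: main.
First divergence: none; the two logs match at every position.
Execution walk:
  sum_active([2, 4, 4, 0]) -> 10  [called from settle_round, line 18]
  rank_cells(0, 3) -> 3  [called from rank_cells, line 5]
  rank_cells(1, 2) -> 3  [called from rank_cells, line 5]
  rank_cells(2, 0) -> 3  [called from settle_round, line 21]
  settle_round([2, 4, 4, 0]) -> 3  [called from main, line 27]
Log origins:
  1: from main, line 26
  2: from settle_round, line 17
  3: from sum_active, line 8
  4-7: from sum_active, line 12
  8: from sum_active, line 13
  9: from settle_round, line 20
  10: from rank_cells, line 4
  11: from rank_cells, line 4
  12: from main, line 28
A correct fix: line 29: replace `//` with `+`.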